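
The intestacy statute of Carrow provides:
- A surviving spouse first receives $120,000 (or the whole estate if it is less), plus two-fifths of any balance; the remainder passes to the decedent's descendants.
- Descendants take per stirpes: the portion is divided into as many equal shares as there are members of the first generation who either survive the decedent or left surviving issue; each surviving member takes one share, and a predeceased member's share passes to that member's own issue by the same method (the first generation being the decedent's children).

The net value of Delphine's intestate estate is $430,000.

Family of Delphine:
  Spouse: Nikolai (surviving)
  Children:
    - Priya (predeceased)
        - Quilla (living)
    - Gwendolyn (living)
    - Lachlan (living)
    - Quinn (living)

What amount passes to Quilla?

Nikolai first takes $120,000, leaving a balance of $310,000. Nikolai then takes two-fifths of the balance ($124,000), for a total of $244,000. The remaining $186,000 passes to the descendants.
The descendants' portion ($186,000) is divided into 4 shares of $46,500: Gwendolyn, Lachlan, and Quinn each take $46,500; Priya's $46,500 share passes to Priya's issue.
Priya's share ($46,500) passes entirely to Quilla.

Quilla receives $46,500.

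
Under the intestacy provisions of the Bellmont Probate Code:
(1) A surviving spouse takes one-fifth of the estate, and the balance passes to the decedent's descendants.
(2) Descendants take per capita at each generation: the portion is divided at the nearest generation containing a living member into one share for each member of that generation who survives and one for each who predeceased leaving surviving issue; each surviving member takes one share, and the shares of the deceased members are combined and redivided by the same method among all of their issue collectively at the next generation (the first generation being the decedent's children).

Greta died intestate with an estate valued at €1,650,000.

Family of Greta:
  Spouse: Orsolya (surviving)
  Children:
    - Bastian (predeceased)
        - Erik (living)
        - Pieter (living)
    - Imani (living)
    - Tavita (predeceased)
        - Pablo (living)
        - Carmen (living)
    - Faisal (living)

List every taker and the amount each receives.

Orsolya: €330,000; Erik: €165,000; Pieter: €165,000; Imani: €330,000; Pablo: €165,000; Carmen: €165,000; Faisal: €330,000

Orsolya takes one-fifth of €1,650,000 = €330,000. The remaining €1,320,000 passes to the descendants.
The descendants' portion (€1,320,000) is divided at the children's generation into 4 shares of €330,000. Imani and Faisal each take €330,000. The 2 shares of the deceased (Bastian and Tavita) are combined into a pool of €660,000.
That pool (€660,000) is divided at the grandchildren's generation equally among Erik, Pieter, Pablo, and Carmen: €165,000 each.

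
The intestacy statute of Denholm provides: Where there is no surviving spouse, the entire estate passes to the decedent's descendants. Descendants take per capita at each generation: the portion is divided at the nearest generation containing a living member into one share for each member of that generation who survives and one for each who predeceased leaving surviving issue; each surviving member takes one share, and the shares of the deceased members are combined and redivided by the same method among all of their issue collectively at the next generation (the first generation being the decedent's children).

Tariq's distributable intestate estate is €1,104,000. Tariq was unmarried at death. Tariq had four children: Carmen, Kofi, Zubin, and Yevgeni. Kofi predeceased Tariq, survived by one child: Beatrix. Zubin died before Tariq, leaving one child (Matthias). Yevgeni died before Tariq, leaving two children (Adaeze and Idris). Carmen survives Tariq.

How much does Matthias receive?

Matthias receives €207,000.

The entire €1,104,000 passes to the descendants.
That amount (€1,104,000) is divided at the children's generation into 4 shares of €276,000. Carmen takes €276,000. The 3 shares of the deceased (Kofi, Zubin, and Yevgeni) are combined into a pool of €828,000.
That pool (€828,000) is divided at the grandchildren's generation equally among Beatrix, Matthias, Adaeze, and Idris: €207,000 each.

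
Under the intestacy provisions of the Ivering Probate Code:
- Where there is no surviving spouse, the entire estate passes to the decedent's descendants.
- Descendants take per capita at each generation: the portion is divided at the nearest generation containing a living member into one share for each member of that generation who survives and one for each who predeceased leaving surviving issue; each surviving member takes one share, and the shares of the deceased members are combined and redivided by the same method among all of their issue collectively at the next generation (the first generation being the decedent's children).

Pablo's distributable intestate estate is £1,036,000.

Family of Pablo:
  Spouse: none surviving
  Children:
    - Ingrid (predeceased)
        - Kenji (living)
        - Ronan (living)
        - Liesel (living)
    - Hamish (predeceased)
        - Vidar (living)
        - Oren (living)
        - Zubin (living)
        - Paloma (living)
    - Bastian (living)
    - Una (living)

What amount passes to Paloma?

Paloma receives £74,000.

The entire £1,036,000 passes to the descendants.
That amount (£1,036,000) is divided at the children's generation into 4 shares of £259,000. Bastian and Una each take £259,000. The 2 shares of the deceased (Ingrid and Hamish) are combined into a pool of £518,000.
That pool (£518,000) is divided at the grandchildren's generation equally among Kenji, Ronan, Liesel, Vidar, Oren, Zubin, and Paloma: £74,000 each.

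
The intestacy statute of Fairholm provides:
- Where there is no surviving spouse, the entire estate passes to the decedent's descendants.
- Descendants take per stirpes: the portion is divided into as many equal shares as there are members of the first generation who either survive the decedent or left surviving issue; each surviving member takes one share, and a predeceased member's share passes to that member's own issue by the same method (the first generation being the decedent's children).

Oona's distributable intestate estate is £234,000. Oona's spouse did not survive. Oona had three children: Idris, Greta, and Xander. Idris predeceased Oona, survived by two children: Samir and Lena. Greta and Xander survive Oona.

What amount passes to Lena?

Lena receives £39,000.

The entire £234,000 passes to the descendants.
That amount (£234,000) is divided into 3 shares of £78,000: Greta and Xander each take £78,000; Idris's £78,000 share passes to Idris's issue.
Idris's share (£78,000) is divided into 2 shares of £39,000: Samir and Lena each take £39,000.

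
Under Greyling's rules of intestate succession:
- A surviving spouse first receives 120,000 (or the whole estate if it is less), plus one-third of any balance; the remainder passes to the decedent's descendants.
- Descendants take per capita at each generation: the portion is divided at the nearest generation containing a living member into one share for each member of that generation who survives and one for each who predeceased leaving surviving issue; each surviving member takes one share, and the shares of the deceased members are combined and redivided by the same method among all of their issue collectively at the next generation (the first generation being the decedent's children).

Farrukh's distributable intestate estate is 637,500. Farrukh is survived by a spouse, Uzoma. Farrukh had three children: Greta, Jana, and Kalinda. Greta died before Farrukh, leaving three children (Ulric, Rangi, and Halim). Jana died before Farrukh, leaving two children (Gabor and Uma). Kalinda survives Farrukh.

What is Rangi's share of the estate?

Uzoma first takes 120,000, leaving a balance of 517,500. Uzoma then takes one-third of the balance (172,500), for a total of 292,500. The remaining 345,000 passes to the descendants.
The descendants' portion (345,000) is divided at the children's generation into 3 shares of 115,000. Kalinda takes 115,000. The 2 shares of the deceased (Greta and Jana) are combined into a pool of 230,000.
That pool (230,000) is divided at the grandchildren's generation equally among Ulric, Rangi, Halim, Gabor, and Uma: 46,000 each.

Rangi receives 46,000.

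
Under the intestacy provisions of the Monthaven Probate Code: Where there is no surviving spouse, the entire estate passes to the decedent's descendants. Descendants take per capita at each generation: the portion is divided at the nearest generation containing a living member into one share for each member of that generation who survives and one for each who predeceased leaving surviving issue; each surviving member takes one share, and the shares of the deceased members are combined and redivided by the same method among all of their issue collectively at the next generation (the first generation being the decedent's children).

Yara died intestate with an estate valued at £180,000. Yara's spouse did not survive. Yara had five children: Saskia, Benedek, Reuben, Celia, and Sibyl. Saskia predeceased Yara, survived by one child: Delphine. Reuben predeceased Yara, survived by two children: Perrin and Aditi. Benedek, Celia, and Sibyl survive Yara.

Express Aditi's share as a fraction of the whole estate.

The entire £180,000 passes to the descendants.
That amount (£180,000) is divided at the children's generation into 5 shares of £36,000. Benedek, Celia, and Sibyl each take £36,000. The 2 shares of the deceased (Saskia and Reuben) are combined into a pool of £72,000.
That pool (£72,000) is divided at the grandchildren's generation equally among Delphine, Perrin, and Aditi: £24,000 each.

Aditi receives 2/15 of the estate.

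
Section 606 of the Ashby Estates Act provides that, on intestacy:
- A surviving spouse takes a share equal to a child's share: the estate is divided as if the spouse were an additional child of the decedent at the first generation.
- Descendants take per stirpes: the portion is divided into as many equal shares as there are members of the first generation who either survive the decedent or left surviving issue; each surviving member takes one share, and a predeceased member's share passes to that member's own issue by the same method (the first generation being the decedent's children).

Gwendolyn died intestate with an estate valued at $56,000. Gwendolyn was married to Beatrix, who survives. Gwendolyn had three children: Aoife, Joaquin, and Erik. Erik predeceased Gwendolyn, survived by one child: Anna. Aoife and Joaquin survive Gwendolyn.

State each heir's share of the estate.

Beatrix: $14,000; Aoife: $14,000; Joaquin: $14,000; Anna: $14,000

The spouse counts as an additional share at the children's level, so there are 4 primary shares of $14,000. Beatrix takes one such share ($14,000).
The children's combined portion ($42,000) is divided into 3 shares of $14,000: Aoife and Joaquin each take $14,000; Erik's $14,000 share passes to Erik's issue.
Erik's share ($14,000) passes entirely to Anna.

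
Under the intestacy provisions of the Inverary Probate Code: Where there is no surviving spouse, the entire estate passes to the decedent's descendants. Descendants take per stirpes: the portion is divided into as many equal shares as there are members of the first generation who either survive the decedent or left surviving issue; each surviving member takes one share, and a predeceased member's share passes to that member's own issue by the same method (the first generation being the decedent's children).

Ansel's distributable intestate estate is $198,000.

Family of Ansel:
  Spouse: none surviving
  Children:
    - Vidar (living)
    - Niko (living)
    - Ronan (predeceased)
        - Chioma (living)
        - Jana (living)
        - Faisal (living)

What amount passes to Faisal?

Faisal receives $22,000.

The entire $198,000 passes to the descendants.
That amount ($198,000) is divided into 3 shares of $66,000: Vidar and Niko each take $66,000; Ronan's $66,000 share passes to Ronan's issue.
Ronan's share ($66,000) is divided into 3 shares of $22,000: Chioma, Jana, and Faisal each take $22,000.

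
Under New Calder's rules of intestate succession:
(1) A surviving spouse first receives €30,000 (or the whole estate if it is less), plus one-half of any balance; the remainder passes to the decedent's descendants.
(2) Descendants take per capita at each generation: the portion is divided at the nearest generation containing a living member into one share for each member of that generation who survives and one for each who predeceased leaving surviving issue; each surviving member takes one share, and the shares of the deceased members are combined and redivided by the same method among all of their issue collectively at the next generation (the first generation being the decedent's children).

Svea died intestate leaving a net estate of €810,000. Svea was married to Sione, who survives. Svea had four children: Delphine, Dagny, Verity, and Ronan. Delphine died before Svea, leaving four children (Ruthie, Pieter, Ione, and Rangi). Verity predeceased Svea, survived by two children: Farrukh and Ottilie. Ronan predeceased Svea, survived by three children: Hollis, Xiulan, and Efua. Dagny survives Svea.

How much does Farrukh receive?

Farrukh receives €32,500.

Sione first takes €30,000, leaving a balance of €780,000. Sione then takes one-half of the balance (€390,000), for a total of €420,000. The remaining €390,000 passes to the descendants.
The descendants' portion (€390,000) is divided at the children's generation into 4 shares of €97,500. Dagny takes €97,500. The 3 shares of the deceased (Delphine, Verity, and Ronan) are combined into a pool of €292,500.
That pool (€292,500) is divided at the grandchildren's generation equally among Ruthie, Pieter, Ione, Rangi, Farrukh, Ottilie, Hollis, Xiulan, and Efua: €32,500 each.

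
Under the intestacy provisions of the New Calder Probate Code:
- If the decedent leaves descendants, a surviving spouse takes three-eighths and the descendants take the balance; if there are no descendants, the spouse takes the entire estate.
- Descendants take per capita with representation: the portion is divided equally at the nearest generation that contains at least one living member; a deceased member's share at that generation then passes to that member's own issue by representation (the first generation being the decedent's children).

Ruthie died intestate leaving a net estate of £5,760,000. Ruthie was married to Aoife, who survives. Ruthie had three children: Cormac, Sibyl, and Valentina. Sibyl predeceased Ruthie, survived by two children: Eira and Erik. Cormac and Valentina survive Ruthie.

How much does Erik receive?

Aoife takes three-eighths of £5,760,000 = £2,160,000. The remaining £3,600,000 passes to the descendants.
The descendants' portion (£3,600,000) is divided into 3 shares of £1,200,000: Cormac and Valentina each take £1,200,000; Sibyl's £1,200,000 share passes to Sibyl's issue.
Sibyl's share (£1,200,000) is divided into 2 shares of £600,000: Eira and Erik each take £600,000.

Erik receives £600,000.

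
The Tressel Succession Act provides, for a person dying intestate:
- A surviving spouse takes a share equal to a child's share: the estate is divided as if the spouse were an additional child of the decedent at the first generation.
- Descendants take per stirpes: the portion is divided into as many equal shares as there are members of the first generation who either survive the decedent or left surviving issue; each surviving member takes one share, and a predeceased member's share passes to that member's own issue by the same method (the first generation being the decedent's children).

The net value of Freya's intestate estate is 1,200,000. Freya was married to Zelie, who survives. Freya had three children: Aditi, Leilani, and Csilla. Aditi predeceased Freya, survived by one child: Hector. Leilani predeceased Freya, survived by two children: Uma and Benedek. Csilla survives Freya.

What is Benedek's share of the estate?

The spouse counts as an additional share at the children's level, so there are 4 primary shares of 300,000. Zelie takes one such share (300,000).
The children's combined portion (900,000) is divided into 3 shares of 300,000: Csilla takes 300,000; Aditi's 300,000 share passes to Aditi's issue; Leilani's 300,000 share passes to Leilani's issue.
Aditi's share (300,000) passes entirely to Hector.
Leilani's share (300,000) is divided into 2 shares of 150,000: Uma and Benedek each take 150,000.

Benedek receives 150,000.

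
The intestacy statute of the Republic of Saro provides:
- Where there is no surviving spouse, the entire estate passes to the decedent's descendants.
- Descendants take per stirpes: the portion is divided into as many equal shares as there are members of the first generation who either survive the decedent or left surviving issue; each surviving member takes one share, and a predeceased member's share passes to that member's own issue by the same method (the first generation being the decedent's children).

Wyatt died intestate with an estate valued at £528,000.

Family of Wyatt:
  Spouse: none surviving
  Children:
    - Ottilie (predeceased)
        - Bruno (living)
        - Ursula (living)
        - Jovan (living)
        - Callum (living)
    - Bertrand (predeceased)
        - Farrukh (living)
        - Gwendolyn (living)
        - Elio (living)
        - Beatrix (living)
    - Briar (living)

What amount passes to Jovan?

The entire £528,000 passes to the descendants.
That amount (£528,000) is divided into 3 shares of £176,000: Briar takes £176,000; Ottilie's £176,000 share passes to Ottilie's issue; Bertrand's £176,000 share passes to Bertrand's issue.
Ottilie's share (£176,000) is divided into 4 shares of £44,000: Bruno, Ursula, Jovan, and Callum each take £44,000.
Bertrand's share (£176,000) is divided into 4 shares of £44,000: Farrukh, Gwendolyn, Elio, and Beatrix each take £44,000.

Jovan receives £44,000.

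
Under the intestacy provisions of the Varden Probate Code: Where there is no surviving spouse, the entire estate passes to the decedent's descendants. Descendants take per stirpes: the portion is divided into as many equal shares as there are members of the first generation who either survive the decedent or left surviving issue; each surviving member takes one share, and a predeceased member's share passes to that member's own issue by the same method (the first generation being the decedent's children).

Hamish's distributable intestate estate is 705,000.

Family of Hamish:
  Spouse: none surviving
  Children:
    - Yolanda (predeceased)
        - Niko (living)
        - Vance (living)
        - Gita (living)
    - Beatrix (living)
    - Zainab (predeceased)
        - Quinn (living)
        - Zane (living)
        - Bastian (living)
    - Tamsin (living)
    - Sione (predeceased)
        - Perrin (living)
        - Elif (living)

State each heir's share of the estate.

Niko: 47,000; Vance: 47,000; Gita: 47,000; Beatrix: 141,000; Quinn: 47,000; Zane: 47,000; Bastian: 47,000; Tamsin: 141,000; Perrin: 70,500; Elif: 70,500

The entire 705,000 passes to the descendants.
That amount (705,000) is divided into 5 shares of 141,000: Beatrix and Tamsin each take 141,000; Yolanda's 141,000 share passes to Yolanda's issue; Zainab's 141,000 share passes to Zainab's issue; Sione's 141,000 share passes to Sione's issue.
Yolanda's share (141,000) is divided into 3 shares of 47,000: Niko, Vance, and Gita each take 47,000.
Zainab's share (141,000) is divided into 3 shares of 47,000: Quinn, Zane, and Bastian each take 47,000.
Sione's share (141,000) is divided into 2 shares of 70,500: Perrin and Elif each take 70,500.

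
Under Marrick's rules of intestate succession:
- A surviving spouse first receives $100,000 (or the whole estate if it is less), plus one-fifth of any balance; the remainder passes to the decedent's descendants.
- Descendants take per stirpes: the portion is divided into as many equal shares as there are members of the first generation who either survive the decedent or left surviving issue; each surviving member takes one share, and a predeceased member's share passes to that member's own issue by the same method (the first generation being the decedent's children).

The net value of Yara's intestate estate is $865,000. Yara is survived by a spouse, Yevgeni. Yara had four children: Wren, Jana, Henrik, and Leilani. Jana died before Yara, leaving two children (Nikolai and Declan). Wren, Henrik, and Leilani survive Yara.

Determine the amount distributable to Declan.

Yevgeni first takes $100,000, leaving a balance of $765,000. Yevgeni then takes one-fifth of the balance ($153,000), for a total of $253,000. The remaining $612,000 passes to the descendants.
The descendants' portion ($612,000) is divided into 4 shares of $153,000: Wren, Henrik, and Leilani each take $153,000; Jana's $153,000 share passes to Jana's issue.
Jana's share ($153,000) is divided into 2 shares of $76,500: Nikolai and Declan each take $76,500.

Declan receives $76,500.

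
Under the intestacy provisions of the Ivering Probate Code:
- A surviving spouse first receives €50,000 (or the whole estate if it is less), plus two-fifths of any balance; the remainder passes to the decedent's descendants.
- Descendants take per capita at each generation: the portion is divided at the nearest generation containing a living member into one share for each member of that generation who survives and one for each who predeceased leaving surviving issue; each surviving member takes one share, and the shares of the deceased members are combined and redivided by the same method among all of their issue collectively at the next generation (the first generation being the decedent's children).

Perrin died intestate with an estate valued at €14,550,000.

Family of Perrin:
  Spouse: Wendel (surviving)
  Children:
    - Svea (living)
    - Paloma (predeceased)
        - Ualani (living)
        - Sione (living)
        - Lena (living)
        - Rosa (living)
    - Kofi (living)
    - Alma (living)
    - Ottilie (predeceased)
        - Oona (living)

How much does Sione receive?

Sione receives €696,000.

Wendel first takes €50,000, leaving a balance of €14,500,000. Wendel then takes two-fifths of the balance (€5,800,000), for a total of €5,850,000. The remaining €8,700,000 passes to the descendants.
The descendants' portion (€8,700,000) is divided at the children's generation into 5 shares of €1,740,000. Svea, Kofi, and Alma each take €1,740,000. The 2 shares of the deceased (Paloma and Ottilie) are combined into a pool of €3,480,000.
That pool (€3,480,000) is divided at the grandchildren's generation equally among Ualani, Sione, Lena, Rosa, and Oona: €696,000 each.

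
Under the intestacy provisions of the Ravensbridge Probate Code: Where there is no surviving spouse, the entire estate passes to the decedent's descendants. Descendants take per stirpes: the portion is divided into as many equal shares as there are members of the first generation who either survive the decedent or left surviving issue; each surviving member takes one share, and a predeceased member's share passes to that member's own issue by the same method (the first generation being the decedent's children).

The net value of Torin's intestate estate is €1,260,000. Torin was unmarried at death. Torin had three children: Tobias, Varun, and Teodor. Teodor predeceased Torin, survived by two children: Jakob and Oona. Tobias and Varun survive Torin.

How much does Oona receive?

Oona receives €210,000.

The entire €1,260,000 passes to the descendants.
That amount (€1,260,000) is divided into 3 shares of €420,000: Tobias and Varun each take €420,000; Teodor's €420,000 share passes to Teodor's issue.
Teodor's share (€420,000) is divided into 2 shares of €210,000: Jakob and Oona each take €210,000.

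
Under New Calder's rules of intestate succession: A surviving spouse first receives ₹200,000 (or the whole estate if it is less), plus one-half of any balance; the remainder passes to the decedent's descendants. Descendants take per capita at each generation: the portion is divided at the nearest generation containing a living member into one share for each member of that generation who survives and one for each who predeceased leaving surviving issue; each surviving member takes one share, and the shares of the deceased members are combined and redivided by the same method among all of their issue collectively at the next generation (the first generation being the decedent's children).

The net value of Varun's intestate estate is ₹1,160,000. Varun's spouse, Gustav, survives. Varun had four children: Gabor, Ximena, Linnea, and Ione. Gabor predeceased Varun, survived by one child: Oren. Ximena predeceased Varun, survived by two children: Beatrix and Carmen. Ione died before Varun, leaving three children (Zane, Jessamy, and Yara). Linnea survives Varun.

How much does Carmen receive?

Carmen receives ₹60,000.

Gustav first takes ₹200,000, leaving a balance of ₹960,000. Gustav then takes one-half of the balance (₹480,000), for a total of ₹680,000. The remaining ₹480,000 passes to the descendants.
The descendants' portion (₹480,000) is divided at the children's generation into 4 shares of ₹120,000. Linnea takes ₹120,000. The 3 shares of the deceased (Gabor, Ximena, and Ione) are combined into a pool of ₹360,000.
That pool (₹360,000) is divided at the grandchildren's generation equally among Oren, Beatrix, Carmen, Zane, Jessamy, and Yara: ₹60,000 each.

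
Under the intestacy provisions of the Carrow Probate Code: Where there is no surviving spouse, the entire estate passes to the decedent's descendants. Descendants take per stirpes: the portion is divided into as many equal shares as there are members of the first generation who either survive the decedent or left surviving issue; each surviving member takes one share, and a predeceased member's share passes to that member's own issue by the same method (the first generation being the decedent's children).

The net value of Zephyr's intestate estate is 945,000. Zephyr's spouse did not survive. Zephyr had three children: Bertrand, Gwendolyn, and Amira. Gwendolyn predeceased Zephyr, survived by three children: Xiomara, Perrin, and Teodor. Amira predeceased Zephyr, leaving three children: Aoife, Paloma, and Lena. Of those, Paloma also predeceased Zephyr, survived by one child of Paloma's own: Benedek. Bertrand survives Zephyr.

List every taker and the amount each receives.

Bertrand: 315,000; Xiomara: 105,000; Perrin: 105,000; Teodor: 105,000; Aoife: 105,000; Benedek: 105,000; Lena: 105,000

The entire 945,000 passes to the descendants.
That amount (945,000) is divided into 3 shares of 315,000: Bertrand takes 315,000; Gwendolyn's 315,000 share passes to Gwendolyn's issue; Amira's 315,000 share passes to Amira's issue.
Gwendolyn's share (315,000) is divided into 3 shares of 105,000: Xiomara, Perrin, and Teodor each take 105,000.
Amira's share (315,000) is divided into 3 shares of 105,000: Aoife and Lena each take 105,000; Paloma's 105,000 share passes to Paloma's issue.
Paloma's share (105,000) passes entirely to Benedek.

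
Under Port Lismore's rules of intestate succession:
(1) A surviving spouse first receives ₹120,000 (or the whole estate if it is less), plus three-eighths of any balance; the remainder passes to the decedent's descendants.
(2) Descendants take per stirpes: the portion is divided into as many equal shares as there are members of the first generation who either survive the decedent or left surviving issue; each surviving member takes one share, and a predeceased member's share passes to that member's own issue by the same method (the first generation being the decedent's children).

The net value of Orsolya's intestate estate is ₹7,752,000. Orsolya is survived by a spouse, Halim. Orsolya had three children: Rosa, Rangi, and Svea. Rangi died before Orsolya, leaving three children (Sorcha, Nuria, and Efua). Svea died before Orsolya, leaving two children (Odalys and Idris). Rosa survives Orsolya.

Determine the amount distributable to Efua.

Halim first takes ₹120,000, leaving a balance of ₹7,632,000. Halim then takes three-eighths of the balance (₹2,862,000), for a total of ₹2,982,000. The remaining ₹4,770,000 passes to the descendants.
The descendants' portion (₹4,770,000) is divided into 3 shares of ₹1,590,000: Rosa takes ₹1,590,000; Rangi's ₹1,590,000 share passes to Rangi's issue; Svea's ₹1,590,000 share passes to Svea's issue.
Rangi's share (₹1,590,000) is divided into 3 shares of ₹530,000: Sorcha, Nuria, and Efua each take ₹530,000.
Svea's share (₹1,590,000) is divided into 2 shares of ₹795,000: Odalys and Idris each take ₹795,000.

Efua receives ₹530,000.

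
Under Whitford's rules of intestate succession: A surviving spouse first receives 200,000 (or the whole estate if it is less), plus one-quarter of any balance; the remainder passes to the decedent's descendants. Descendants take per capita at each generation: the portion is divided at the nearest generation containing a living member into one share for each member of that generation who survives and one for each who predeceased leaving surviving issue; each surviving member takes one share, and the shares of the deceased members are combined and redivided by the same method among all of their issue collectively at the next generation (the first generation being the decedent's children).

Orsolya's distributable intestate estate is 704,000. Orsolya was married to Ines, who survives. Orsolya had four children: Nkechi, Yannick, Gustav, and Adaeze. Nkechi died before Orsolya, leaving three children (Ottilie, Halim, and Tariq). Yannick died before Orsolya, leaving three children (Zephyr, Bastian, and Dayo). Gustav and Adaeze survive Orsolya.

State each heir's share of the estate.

Ines first takes 200,000, leaving a balance of 504,000. Ines then takes one-quarter of the balance (126,000), for a total of 326,000. The remaining 378,000 passes to the descendants.
The descendants' portion (378,000) is divided at the children's generation into 4 shares of 94,500. Gustav and Adaeze each take 94,500. The 2 shares of the deceased (Nkechi and Yannick) are combined into a pool of 189,000.
That pool (189,000) is divided at the grandchildren's generation equally among Ottilie, Halim, Tariq, Zephyr, Bastian, and Dayo: 31,500 each.

Ines: 326,000; Ottilie: 31,500; Halim: 31,500; Tariq: 31,500; Zephyr: 31,500; Bastian: 31,500; Dayo: 31,500; Gustav: 94,500; Adaeze: 94,500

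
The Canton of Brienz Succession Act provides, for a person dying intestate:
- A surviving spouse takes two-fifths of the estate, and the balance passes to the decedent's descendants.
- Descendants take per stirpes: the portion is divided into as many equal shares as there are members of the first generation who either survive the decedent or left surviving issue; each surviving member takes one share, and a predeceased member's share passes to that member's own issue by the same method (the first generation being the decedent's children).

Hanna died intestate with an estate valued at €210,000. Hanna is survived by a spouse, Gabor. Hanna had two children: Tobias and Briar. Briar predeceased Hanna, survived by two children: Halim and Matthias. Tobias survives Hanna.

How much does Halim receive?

Gabor takes two-fifths of €210,000 = €84,000. The remaining €126,000 passes to the descendants.
The descendants' portion (€126,000) is divided into 2 shares of €63,000: Tobias takes €63,000; Briar's €63,000 share passes to Briar's issue.
Briar's share (€63,000) is divided into 2 shares of €31,500: Halim and Matthias each take €31,500.

Halim receives €31,500.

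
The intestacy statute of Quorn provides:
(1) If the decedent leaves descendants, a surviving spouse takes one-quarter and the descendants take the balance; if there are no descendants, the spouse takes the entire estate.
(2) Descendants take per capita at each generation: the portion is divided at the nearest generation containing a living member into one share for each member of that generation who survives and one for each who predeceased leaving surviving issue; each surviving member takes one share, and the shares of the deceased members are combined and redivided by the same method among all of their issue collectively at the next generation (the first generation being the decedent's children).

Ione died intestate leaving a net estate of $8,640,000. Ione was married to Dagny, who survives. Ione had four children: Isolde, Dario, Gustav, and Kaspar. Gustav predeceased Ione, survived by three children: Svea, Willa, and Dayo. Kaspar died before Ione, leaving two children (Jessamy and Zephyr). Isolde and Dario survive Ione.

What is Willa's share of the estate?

Willa receives $648,000.

Dagny takes one-quarter of $8,640,000 = $2,160,000. The remaining $6,480,000 passes to the descendants.
The descendants' portion ($6,480,000) is divided at the children's generation into 4 shares of $1,620,000. Isolde and Dario each take $1,620,000. The 2 shares of the deceased (Gustav and Kaspar) are combined into a pool of $3,240,000.
That pool ($3,240,000) is divided at the grandchildren's generation equally among Svea, Willa, Dayo, Jessamy, and Zephyr: $648,000 each.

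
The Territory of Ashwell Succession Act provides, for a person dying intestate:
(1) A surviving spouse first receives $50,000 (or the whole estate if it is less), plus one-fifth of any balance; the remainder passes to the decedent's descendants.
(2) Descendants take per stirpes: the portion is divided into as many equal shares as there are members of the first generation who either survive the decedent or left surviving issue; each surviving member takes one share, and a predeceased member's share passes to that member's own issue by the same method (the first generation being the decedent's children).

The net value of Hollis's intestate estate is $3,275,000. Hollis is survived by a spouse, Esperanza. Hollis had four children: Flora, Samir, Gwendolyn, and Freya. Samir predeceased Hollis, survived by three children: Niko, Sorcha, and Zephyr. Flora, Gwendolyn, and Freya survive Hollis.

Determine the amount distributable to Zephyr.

Zephyr receives $215,000.

Esperanza first takes $50,000, leaving a balance of $3,225,000. Esperanza then takes one-fifth of the balance ($645,000), for a total of $695,000. The remaining $2,580,000 passes to the descendants.
The descendants' portion ($2,580,000) is divided into 4 shares of $645,000: Flora, Gwendolyn, and Freya each take $645,000; Samir's $645,000 share passes to Samir's issue.
Samir's share ($645,000) is divided into 3 shares of $215,000: Niko, Sorcha, and Zephyr each take $215,000.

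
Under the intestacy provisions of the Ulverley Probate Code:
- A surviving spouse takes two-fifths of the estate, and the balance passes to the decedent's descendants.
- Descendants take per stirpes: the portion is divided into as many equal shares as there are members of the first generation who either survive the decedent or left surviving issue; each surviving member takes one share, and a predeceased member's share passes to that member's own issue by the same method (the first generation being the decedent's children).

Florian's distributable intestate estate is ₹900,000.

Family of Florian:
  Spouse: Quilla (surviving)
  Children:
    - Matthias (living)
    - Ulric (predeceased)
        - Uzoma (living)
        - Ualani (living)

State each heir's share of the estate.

Quilla: ₹360,000; Matthias: ₹270,000; Uzoma: ₹135,000; Ualani: ₹135,000

Quilla takes two-fifths of ₹900,000 = ₹360,000. The remaining ₹540,000 passes to the descendants.
The descendants' portion (₹540,000) is divided into 2 shares of ₹270,000: Matthias takes ₹270,000; Ulric's ₹270,000 share passes to Ulric's issue.
Ulric's share (₹270,000) is divided into 2 shares of ₹135,000: Uzoma and Ualani each take ₹135,000.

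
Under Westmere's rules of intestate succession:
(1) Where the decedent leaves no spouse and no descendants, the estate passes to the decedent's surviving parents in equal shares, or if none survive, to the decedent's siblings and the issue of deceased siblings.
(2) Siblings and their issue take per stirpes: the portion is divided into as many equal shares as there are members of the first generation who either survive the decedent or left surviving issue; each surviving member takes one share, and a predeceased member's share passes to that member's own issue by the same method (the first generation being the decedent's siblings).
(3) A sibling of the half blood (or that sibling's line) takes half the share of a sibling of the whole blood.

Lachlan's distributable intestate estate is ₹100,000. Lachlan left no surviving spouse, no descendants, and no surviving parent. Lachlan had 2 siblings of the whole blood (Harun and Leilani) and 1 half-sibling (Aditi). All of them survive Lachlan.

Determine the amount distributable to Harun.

Harun receives ₹40,000.

The entire ₹100,000 passes to the siblings and their issue.
Counting each half-blood sibling's line as half a unit, there are 5/2 units in ₹100,000, so one unit is ₹40,000. Whole-blood lines (Harun and Leilani) take ₹40,000 each; half-blood lines (Aditi) take ₹20,000 each.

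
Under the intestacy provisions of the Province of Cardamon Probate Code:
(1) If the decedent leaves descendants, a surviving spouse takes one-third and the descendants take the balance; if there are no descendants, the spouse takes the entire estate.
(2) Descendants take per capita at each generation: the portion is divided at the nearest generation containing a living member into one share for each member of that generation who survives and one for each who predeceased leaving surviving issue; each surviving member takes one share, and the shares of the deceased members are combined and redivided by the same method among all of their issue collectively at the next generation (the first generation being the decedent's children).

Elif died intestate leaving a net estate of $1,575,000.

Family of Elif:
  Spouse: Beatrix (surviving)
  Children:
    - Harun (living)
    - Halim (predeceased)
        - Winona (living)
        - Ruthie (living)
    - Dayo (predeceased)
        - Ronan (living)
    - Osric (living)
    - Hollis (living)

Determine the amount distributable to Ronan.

Beatrix takes one-third of $1,575,000 = $525,000. The remaining $1,050,000 passes to the descendants.
The descendants' portion ($1,050,000) is divided at the children's generation into 5 shares of $210,000. Harun, Osric, and Hollis each take $210,000. The 2 shares of the deceased (Halim and Dayo) are combined into a pool of $420,000.
That pool ($420,000) is divided at the grandchildren's generation equally among Winona, Ruthie, and Ronan: $140,000 each.

Ronan receives $140,000.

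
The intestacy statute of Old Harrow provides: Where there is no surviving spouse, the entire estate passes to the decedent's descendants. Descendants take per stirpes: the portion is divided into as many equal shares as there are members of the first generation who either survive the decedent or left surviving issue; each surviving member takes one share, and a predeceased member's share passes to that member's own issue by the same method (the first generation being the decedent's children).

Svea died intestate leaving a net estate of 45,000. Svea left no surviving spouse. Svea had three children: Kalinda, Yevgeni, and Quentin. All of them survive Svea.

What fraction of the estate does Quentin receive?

The entire 45,000 passes to the descendants.
That amount (45,000) is divided into 3 shares of 15,000: Kalinda, Yevgeni, and Quentin each take 15,000.

Quentin receives 1/3 of the estate.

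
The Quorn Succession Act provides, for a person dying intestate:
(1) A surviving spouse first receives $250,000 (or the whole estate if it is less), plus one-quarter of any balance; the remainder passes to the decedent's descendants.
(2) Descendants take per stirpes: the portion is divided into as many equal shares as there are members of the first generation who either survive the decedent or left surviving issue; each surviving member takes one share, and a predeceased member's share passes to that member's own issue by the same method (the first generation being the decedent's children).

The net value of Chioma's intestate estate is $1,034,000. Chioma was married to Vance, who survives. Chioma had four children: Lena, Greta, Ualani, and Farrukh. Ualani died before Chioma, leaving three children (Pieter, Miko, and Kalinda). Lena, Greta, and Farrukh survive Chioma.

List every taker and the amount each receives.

Vance: $446,000; Lena: $147,000; Greta: $147,000; Pieter: $49,000; Miko: $49,000; Kalinda: $49,000; Farrukh: $147,000

Vance first takes $250,000, leaving a balance of $784,000. Vance then takes one-quarter of the balance ($196,000), for a total of $446,000. The remaining $588,000 passes to the descendants.
The descendants' portion ($588,000) is divided into 4 shares of $147,000: Lena, Greta, and Farrukh each take $147,000; Ualani's $147,000 share passes to Ualani's issue.
Ualani's share ($147,000) is divided into 3 shares of $49,000: Pieter, Miko, and Kalinda each take $49,000.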